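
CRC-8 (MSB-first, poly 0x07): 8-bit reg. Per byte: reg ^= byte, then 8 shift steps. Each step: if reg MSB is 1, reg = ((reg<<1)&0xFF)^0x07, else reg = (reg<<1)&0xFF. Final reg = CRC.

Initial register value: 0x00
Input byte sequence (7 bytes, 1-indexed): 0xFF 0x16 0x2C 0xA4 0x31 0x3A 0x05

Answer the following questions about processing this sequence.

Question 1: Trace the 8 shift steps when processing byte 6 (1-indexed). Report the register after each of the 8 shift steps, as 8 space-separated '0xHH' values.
After byte 1 (0xFF): reg=0xF3
After byte 2 (0x16): reg=0xB5
After byte 3 (0x2C): reg=0xC6
After byte 4 (0xA4): reg=0x29
After byte 5 (0x31): reg=0x48
Register before byte 6: 0x48
After XOR with byte 0x3A: 0x72

Answer: 0xE4 0xCF 0x99 0x35 0x6A 0xD4 0xAF 0x59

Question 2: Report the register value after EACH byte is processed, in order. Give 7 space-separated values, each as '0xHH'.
0xF3 0xB5 0xC6 0x29 0x48 0x59 0x93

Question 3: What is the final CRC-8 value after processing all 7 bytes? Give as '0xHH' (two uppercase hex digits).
After byte 1 (0xFF): reg=0xF3
After byte 2 (0x16): reg=0xB5
After byte 3 (0x2C): reg=0xC6
After byte 4 (0xA4): reg=0x29
After byte 5 (0x31): reg=0x48
After byte 6 (0x3A): reg=0x59
After byte 7 (0x05): reg=0x93

Answer: 0x93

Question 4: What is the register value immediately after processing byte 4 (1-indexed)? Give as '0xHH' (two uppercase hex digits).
Answer: 0x29

Derivation:
After byte 1 (0xFF): reg=0xF3
After byte 2 (0x16): reg=0xB5
After byte 3 (0x2C): reg=0xC6
After byte 4 (0xA4): reg=0x29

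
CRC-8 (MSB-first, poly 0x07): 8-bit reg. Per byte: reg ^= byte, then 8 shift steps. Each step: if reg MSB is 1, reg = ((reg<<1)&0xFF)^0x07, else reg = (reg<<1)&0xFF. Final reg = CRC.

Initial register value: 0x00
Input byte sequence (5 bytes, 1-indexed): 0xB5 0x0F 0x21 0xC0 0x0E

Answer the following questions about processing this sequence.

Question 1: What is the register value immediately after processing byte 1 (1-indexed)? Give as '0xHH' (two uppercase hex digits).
After byte 1 (0xB5): reg=0x02

Answer: 0x02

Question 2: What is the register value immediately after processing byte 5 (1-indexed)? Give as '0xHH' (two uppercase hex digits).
Answer: 0x11

Derivation:
After byte 1 (0xB5): reg=0x02
After byte 2 (0x0F): reg=0x23
After byte 3 (0x21): reg=0x0E
After byte 4 (0xC0): reg=0x64
After byte 5 (0x0E): reg=0x11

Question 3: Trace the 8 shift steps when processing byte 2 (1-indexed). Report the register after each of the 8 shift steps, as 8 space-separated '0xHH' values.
After byte 1 (0xB5): reg=0x02
Register before byte 2: 0x02
After XOR with byte 0x0F: 0x0D

Answer: 0x1A 0x34 0x68 0xD0 0xA7 0x49 0x92 0x23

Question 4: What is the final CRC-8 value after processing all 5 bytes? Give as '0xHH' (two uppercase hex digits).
After byte 1 (0xB5): reg=0x02
After byte 2 (0x0F): reg=0x23
After byte 3 (0x21): reg=0x0E
After byte 4 (0xC0): reg=0x64
After byte 5 (0x0E): reg=0x11

Answer: 0x11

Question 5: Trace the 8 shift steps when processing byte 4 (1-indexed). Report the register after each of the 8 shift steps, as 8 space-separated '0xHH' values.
Answer: 0x9B 0x31 0x62 0xC4 0x8F 0x19 0x32 0x64

Derivation:
After byte 1 (0xB5): reg=0x02
After byte 2 (0x0F): reg=0x23
After byte 3 (0x21): reg=0x0E
Register before byte 4: 0x0E
After XOR with byte 0xC0: 0xCE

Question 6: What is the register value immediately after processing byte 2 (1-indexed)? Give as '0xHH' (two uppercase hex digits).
Answer: 0x23

Derivation:
After byte 1 (0xB5): reg=0x02
After byte 2 (0x0F): reg=0x23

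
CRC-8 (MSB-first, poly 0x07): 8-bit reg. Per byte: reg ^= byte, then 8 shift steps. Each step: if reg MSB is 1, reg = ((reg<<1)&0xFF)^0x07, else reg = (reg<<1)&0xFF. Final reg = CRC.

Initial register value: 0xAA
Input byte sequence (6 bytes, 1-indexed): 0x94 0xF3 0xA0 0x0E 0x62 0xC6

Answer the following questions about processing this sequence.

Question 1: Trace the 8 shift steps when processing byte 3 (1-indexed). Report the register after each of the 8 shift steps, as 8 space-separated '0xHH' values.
After byte 1 (0x94): reg=0xBA
After byte 2 (0xF3): reg=0xF8
Register before byte 3: 0xF8
After XOR with byte 0xA0: 0x58

Answer: 0xB0 0x67 0xCE 0x9B 0x31 0x62 0xC4 0x8F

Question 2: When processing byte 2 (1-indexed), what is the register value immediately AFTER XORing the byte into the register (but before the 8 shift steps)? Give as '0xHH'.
Register before byte 2: 0xBA
Byte 2: 0xF3
0xBA XOR 0xF3 = 0x49

Answer: 0x49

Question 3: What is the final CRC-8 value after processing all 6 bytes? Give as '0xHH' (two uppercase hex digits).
After byte 1 (0x94): reg=0xBA
After byte 2 (0xF3): reg=0xF8
After byte 3 (0xA0): reg=0x8F
After byte 4 (0x0E): reg=0x8E
After byte 5 (0x62): reg=0x8A
After byte 6 (0xC6): reg=0xE3

Answer: 0xE3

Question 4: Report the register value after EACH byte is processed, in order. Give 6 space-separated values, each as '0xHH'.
0xBA 0xF8 0x8F 0x8E 0x8A 0xE3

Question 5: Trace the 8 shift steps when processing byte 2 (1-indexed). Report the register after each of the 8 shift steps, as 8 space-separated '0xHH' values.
After byte 1 (0x94): reg=0xBA
Register before byte 2: 0xBA
After XOR with byte 0xF3: 0x49

Answer: 0x92 0x23 0x46 0x8C 0x1F 0x3E 0x7C 0xF8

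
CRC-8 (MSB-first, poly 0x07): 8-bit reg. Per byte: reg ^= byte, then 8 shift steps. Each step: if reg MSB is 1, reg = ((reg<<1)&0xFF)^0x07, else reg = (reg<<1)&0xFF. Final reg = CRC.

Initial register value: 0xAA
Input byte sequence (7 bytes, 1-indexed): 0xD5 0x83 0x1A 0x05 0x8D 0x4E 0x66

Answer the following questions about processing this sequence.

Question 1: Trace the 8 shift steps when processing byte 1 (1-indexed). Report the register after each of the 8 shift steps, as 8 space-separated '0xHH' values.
Answer: 0xFE 0xFB 0xF1 0xE5 0xCD 0x9D 0x3D 0x7A

Derivation:
Register before byte 1: 0xAA
After XOR with byte 0xD5: 0x7F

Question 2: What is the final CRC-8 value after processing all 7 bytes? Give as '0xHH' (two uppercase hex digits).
After byte 1 (0xD5): reg=0x7A
After byte 2 (0x83): reg=0xE1
After byte 3 (0x1A): reg=0xEF
After byte 4 (0x05): reg=0x98
After byte 5 (0x8D): reg=0x6B
After byte 6 (0x4E): reg=0xFB
After byte 7 (0x66): reg=0xDA

Answer: 0xDA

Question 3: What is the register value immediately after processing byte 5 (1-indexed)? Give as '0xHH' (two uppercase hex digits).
After byte 1 (0xD5): reg=0x7A
After byte 2 (0x83): reg=0xE1
After byte 3 (0x1A): reg=0xEF
After byte 4 (0x05): reg=0x98
After byte 5 (0x8D): reg=0x6B

Answer: 0x6B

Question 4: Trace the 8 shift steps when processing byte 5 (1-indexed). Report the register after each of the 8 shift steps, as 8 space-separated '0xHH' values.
Answer: 0x2A 0x54 0xA8 0x57 0xAE 0x5B 0xB6 0x6B

Derivation:
After byte 1 (0xD5): reg=0x7A
After byte 2 (0x83): reg=0xE1
After byte 3 (0x1A): reg=0xEF
After byte 4 (0x05): reg=0x98
Register before byte 5: 0x98
After XOR with byte 0x8D: 0x15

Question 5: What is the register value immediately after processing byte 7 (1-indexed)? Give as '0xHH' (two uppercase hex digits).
Answer: 0xDA

Derivation:
After byte 1 (0xD5): reg=0x7A
After byte 2 (0x83): reg=0xE1
After byte 3 (0x1A): reg=0xEF
After byte 4 (0x05): reg=0x98
After byte 5 (0x8D): reg=0x6B
After byte 6 (0x4E): reg=0xFB
After byte 7 (0x66): reg=0xDA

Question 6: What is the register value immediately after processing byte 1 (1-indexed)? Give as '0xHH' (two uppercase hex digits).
After byte 1 (0xD5): reg=0x7A

Answer: 0x7A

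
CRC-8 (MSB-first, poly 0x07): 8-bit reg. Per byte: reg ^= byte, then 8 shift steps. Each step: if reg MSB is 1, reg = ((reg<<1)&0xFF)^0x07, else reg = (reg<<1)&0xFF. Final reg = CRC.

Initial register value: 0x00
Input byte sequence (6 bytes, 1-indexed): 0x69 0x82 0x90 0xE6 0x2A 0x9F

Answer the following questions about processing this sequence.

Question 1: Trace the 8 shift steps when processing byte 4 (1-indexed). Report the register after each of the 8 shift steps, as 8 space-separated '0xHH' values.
After byte 1 (0x69): reg=0x18
After byte 2 (0x82): reg=0xCF
After byte 3 (0x90): reg=0x9A
Register before byte 4: 0x9A
After XOR with byte 0xE6: 0x7C

Answer: 0xF8 0xF7 0xE9 0xD5 0xAD 0x5D 0xBA 0x73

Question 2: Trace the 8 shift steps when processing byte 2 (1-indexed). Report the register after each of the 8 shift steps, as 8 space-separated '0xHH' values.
After byte 1 (0x69): reg=0x18
Register before byte 2: 0x18
After XOR with byte 0x82: 0x9A

Answer: 0x33 0x66 0xCC 0x9F 0x39 0x72 0xE4 0xCF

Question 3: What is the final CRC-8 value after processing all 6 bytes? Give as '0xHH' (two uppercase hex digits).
Answer: 0x65

Derivation:
After byte 1 (0x69): reg=0x18
After byte 2 (0x82): reg=0xCF
After byte 3 (0x90): reg=0x9A
After byte 4 (0xE6): reg=0x73
After byte 5 (0x2A): reg=0x88
After byte 6 (0x9F): reg=0x65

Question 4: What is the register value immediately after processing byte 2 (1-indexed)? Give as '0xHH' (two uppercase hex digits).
Answer: 0xCF

Derivation:
After byte 1 (0x69): reg=0x18
After byte 2 (0x82): reg=0xCF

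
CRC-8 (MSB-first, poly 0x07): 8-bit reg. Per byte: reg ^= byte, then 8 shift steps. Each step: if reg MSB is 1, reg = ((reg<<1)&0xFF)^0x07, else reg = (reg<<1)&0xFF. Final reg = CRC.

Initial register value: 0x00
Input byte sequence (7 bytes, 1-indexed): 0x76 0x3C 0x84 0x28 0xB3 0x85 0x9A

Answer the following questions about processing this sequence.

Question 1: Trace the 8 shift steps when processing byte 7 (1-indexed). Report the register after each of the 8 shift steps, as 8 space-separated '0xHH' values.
Answer: 0xCB 0x91 0x25 0x4A 0x94 0x2F 0x5E 0xBC

Derivation:
After byte 1 (0x76): reg=0x45
After byte 2 (0x3C): reg=0x68
After byte 3 (0x84): reg=0x8A
After byte 4 (0x28): reg=0x67
After byte 5 (0xB3): reg=0x22
After byte 6 (0x85): reg=0x7C
Register before byte 7: 0x7C
After XOR with byte 0x9A: 0xE6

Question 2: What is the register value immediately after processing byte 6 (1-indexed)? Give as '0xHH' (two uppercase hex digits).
Answer: 0x7C

Derivation:
After byte 1 (0x76): reg=0x45
After byte 2 (0x3C): reg=0x68
After byte 3 (0x84): reg=0x8A
After byte 4 (0x28): reg=0x67
After byte 5 (0xB3): reg=0x22
After byte 6 (0x85): reg=0x7C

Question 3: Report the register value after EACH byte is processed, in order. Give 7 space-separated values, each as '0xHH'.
0x45 0x68 0x8A 0x67 0x22 0x7C 0xBC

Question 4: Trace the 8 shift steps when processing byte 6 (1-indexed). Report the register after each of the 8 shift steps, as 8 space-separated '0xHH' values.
Answer: 0x49 0x92 0x23 0x46 0x8C 0x1F 0x3E 0x7C

Derivation:
After byte 1 (0x76): reg=0x45
After byte 2 (0x3C): reg=0x68
After byte 3 (0x84): reg=0x8A
After byte 4 (0x28): reg=0x67
After byte 5 (0xB3): reg=0x22
Register before byte 6: 0x22
After XOR with byte 0x85: 0xA7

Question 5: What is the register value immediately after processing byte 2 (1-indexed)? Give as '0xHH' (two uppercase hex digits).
After byte 1 (0x76): reg=0x45
After byte 2 (0x3C): reg=0x68

Answer: 0x68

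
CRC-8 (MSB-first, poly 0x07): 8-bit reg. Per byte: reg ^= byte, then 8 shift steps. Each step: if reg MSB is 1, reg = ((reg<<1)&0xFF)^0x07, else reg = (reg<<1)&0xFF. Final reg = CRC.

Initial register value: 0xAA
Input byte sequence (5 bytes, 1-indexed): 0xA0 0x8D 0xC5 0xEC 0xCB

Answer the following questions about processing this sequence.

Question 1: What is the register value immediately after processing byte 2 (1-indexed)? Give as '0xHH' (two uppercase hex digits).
Answer: 0x28

Derivation:
After byte 1 (0xA0): reg=0x36
After byte 2 (0x8D): reg=0x28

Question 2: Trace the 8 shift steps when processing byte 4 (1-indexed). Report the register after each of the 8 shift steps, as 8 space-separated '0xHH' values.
After byte 1 (0xA0): reg=0x36
After byte 2 (0x8D): reg=0x28
After byte 3 (0xC5): reg=0x8D
Register before byte 4: 0x8D
After XOR with byte 0xEC: 0x61

Answer: 0xC2 0x83 0x01 0x02 0x04 0x08 0x10 0x20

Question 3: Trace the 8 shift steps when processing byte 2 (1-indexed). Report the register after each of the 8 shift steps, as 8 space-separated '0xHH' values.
Answer: 0x71 0xE2 0xC3 0x81 0x05 0x0A 0x14 0x28

Derivation:
After byte 1 (0xA0): reg=0x36
Register before byte 2: 0x36
After XOR with byte 0x8D: 0xBB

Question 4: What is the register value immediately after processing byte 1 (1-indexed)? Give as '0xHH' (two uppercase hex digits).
After byte 1 (0xA0): reg=0x36

Answer: 0x36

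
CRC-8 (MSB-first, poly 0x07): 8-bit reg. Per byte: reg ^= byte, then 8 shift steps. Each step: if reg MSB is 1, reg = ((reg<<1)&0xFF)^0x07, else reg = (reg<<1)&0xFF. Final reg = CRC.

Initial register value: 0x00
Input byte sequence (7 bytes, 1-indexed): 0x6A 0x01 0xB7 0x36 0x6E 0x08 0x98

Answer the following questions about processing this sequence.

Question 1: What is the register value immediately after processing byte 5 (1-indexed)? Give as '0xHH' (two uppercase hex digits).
Answer: 0x11

Derivation:
After byte 1 (0x6A): reg=0x11
After byte 2 (0x01): reg=0x70
After byte 3 (0xB7): reg=0x5B
After byte 4 (0x36): reg=0x04
After byte 5 (0x6E): reg=0x11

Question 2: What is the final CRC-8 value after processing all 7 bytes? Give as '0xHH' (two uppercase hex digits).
Answer: 0x2B

Derivation:
After byte 1 (0x6A): reg=0x11
After byte 2 (0x01): reg=0x70
After byte 3 (0xB7): reg=0x5B
After byte 4 (0x36): reg=0x04
After byte 5 (0x6E): reg=0x11
After byte 6 (0x08): reg=0x4F
After byte 7 (0x98): reg=0x2B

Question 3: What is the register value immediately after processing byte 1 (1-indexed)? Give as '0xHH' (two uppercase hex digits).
Answer: 0x11

Derivation:
After byte 1 (0x6A): reg=0x11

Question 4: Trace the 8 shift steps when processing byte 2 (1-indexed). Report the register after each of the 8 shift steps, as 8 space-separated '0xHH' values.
Answer: 0x20 0x40 0x80 0x07 0x0E 0x1C 0x38 0x70

Derivation:
After byte 1 (0x6A): reg=0x11
Register before byte 2: 0x11
After XOR with byte 0x01: 0x10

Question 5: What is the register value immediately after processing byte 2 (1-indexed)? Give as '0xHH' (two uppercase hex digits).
After byte 1 (0x6A): reg=0x11
After byte 2 (0x01): reg=0x70

Answer: 0x70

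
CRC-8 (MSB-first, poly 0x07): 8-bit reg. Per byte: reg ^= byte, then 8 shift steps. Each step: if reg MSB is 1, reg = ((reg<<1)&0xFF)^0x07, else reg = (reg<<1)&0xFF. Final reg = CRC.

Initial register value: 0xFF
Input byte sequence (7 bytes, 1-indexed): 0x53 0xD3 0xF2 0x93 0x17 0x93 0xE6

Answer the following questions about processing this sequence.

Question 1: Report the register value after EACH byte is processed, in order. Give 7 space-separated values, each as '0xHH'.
0x4D 0xD3 0xE7 0x4B 0x93 0x00 0xBC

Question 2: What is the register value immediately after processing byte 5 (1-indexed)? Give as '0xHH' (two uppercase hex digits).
After byte 1 (0x53): reg=0x4D
After byte 2 (0xD3): reg=0xD3
After byte 3 (0xF2): reg=0xE7
After byte 4 (0x93): reg=0x4B
After byte 5 (0x17): reg=0x93

Answer: 0x93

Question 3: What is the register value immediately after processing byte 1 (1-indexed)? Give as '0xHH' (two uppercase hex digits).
After byte 1 (0x53): reg=0x4D

Answer: 0x4D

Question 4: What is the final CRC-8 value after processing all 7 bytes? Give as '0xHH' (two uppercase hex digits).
Answer: 0xBC

Derivation:
After byte 1 (0x53): reg=0x4D
After byte 2 (0xD3): reg=0xD3
After byte 3 (0xF2): reg=0xE7
After byte 4 (0x93): reg=0x4B
After byte 5 (0x17): reg=0x93
After byte 6 (0x93): reg=0x00
After byte 7 (0xE6): reg=0xBC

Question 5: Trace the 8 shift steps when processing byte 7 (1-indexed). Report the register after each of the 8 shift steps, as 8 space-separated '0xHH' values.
After byte 1 (0x53): reg=0x4D
After byte 2 (0xD3): reg=0xD3
After byte 3 (0xF2): reg=0xE7
After byte 4 (0x93): reg=0x4B
After byte 5 (0x17): reg=0x93
After byte 6 (0x93): reg=0x00
Register before byte 7: 0x00
After XOR with byte 0xE6: 0xE6

Answer: 0xCB 0x91 0x25 0x4A 0x94 0x2F 0x5E 0xBC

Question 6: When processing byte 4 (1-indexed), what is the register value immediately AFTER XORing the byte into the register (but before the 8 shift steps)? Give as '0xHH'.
Answer: 0x74

Derivation:
Register before byte 4: 0xE7
Byte 4: 0x93
0xE7 XOR 0x93 = 0x74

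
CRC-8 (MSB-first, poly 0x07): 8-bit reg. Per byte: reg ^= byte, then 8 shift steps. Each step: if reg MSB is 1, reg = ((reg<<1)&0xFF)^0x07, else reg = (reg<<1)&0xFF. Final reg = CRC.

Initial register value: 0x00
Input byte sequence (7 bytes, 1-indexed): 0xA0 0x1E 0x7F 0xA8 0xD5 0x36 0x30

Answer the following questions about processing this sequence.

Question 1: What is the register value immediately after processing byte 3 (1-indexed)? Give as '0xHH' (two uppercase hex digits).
Answer: 0xB3

Derivation:
After byte 1 (0xA0): reg=0x69
After byte 2 (0x1E): reg=0x42
After byte 3 (0x7F): reg=0xB3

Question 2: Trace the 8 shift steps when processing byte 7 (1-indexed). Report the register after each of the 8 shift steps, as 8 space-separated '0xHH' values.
Answer: 0x0E 0x1C 0x38 0x70 0xE0 0xC7 0x89 0x15

Derivation:
After byte 1 (0xA0): reg=0x69
After byte 2 (0x1E): reg=0x42
After byte 3 (0x7F): reg=0xB3
After byte 4 (0xA8): reg=0x41
After byte 5 (0xD5): reg=0xE5
After byte 6 (0x36): reg=0x37
Register before byte 7: 0x37
After XOR with byte 0x30: 0x07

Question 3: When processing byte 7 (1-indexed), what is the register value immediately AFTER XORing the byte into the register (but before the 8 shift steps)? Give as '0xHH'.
Answer: 0x07

Derivation:
Register before byte 7: 0x37
Byte 7: 0x30
0x37 XOR 0x30 = 0x07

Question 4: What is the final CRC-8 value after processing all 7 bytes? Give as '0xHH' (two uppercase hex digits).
After byte 1 (0xA0): reg=0x69
After byte 2 (0x1E): reg=0x42
After byte 3 (0x7F): reg=0xB3
After byte 4 (0xA8): reg=0x41
After byte 5 (0xD5): reg=0xE5
After byte 6 (0x36): reg=0x37
After byte 7 (0x30): reg=0x15

Answer: 0x15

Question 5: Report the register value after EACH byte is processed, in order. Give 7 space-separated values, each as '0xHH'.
0x69 0x42 0xB3 0x41 0xE5 0x37 0x15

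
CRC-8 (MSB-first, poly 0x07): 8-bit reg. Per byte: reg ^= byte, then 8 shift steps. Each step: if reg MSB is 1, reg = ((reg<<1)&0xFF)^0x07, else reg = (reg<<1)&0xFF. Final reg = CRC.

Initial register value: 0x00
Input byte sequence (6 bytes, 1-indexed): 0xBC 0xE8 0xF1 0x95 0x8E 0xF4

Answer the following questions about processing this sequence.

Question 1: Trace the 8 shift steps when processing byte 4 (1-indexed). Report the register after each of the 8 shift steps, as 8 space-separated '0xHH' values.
Answer: 0x69 0xD2 0xA3 0x41 0x82 0x03 0x06 0x0C

Derivation:
After byte 1 (0xBC): reg=0x3D
After byte 2 (0xE8): reg=0x25
After byte 3 (0xF1): reg=0x22
Register before byte 4: 0x22
After XOR with byte 0x95: 0xB7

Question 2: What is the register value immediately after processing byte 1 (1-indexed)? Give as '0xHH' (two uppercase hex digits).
After byte 1 (0xBC): reg=0x3D

Answer: 0x3D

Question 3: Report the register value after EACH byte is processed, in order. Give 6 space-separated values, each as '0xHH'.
0x3D 0x25 0x22 0x0C 0x87 0x5E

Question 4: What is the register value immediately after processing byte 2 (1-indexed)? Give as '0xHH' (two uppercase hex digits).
Answer: 0x25

Derivation:
After byte 1 (0xBC): reg=0x3D
After byte 2 (0xE8): reg=0x25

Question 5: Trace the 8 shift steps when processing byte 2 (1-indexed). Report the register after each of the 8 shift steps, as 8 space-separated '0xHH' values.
Answer: 0xAD 0x5D 0xBA 0x73 0xE6 0xCB 0x91 0x25

Derivation:
After byte 1 (0xBC): reg=0x3D
Register before byte 2: 0x3D
After XOR with byte 0xE8: 0xD5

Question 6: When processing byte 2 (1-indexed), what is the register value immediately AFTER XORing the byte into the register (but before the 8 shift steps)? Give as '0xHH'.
Register before byte 2: 0x3D
Byte 2: 0xE8
0x3D XOR 0xE8 = 0xD5

Answer: 0xD5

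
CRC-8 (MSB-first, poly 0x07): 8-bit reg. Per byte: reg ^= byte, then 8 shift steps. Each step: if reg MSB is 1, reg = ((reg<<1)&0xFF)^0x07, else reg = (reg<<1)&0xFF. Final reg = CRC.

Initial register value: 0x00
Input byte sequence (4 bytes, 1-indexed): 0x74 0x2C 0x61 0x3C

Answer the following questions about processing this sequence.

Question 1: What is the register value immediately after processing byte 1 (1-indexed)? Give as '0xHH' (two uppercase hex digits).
After byte 1 (0x74): reg=0x4B

Answer: 0x4B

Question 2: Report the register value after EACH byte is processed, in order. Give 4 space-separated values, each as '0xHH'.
0x4B 0x32 0xBE 0x87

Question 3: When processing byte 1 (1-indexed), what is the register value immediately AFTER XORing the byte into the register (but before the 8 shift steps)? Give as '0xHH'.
Register before byte 1: 0x00
Byte 1: 0x74
0x00 XOR 0x74 = 0x74

Answer: 0x74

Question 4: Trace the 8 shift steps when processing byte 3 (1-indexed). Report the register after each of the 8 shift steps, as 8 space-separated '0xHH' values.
After byte 1 (0x74): reg=0x4B
After byte 2 (0x2C): reg=0x32
Register before byte 3: 0x32
After XOR with byte 0x61: 0x53

Answer: 0xA6 0x4B 0x96 0x2B 0x56 0xAC 0x5F 0xBE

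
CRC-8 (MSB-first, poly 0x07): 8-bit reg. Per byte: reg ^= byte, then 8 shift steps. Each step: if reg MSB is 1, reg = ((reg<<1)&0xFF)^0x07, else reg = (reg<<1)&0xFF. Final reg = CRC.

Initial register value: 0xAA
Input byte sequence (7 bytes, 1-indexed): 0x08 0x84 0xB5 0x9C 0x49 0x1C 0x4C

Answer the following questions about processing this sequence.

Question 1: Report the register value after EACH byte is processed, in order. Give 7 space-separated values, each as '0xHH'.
0x67 0xA7 0x7E 0xA0 0x91 0xAA 0xBC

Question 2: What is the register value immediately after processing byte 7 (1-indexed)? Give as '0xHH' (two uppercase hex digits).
After byte 1 (0x08): reg=0x67
After byte 2 (0x84): reg=0xA7
After byte 3 (0xB5): reg=0x7E
After byte 4 (0x9C): reg=0xA0
After byte 5 (0x49): reg=0x91
After byte 6 (0x1C): reg=0xAA
After byte 7 (0x4C): reg=0xBC

Answer: 0xBC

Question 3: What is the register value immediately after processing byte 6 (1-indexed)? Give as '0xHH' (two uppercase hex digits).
Answer: 0xAA

Derivation:
After byte 1 (0x08): reg=0x67
After byte 2 (0x84): reg=0xA7
After byte 3 (0xB5): reg=0x7E
After byte 4 (0x9C): reg=0xA0
After byte 5 (0x49): reg=0x91
After byte 6 (0x1C): reg=0xAA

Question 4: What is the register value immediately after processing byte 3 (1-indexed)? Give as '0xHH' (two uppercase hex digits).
After byte 1 (0x08): reg=0x67
After byte 2 (0x84): reg=0xA7
After byte 3 (0xB5): reg=0x7E

Answer: 0x7E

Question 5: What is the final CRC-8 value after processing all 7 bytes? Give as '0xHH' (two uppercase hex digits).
Answer: 0xBC

Derivation:
After byte 1 (0x08): reg=0x67
After byte 2 (0x84): reg=0xA7
After byte 3 (0xB5): reg=0x7E
After byte 4 (0x9C): reg=0xA0
After byte 5 (0x49): reg=0x91
After byte 6 (0x1C): reg=0xAA
After byte 7 (0x4C): reg=0xBC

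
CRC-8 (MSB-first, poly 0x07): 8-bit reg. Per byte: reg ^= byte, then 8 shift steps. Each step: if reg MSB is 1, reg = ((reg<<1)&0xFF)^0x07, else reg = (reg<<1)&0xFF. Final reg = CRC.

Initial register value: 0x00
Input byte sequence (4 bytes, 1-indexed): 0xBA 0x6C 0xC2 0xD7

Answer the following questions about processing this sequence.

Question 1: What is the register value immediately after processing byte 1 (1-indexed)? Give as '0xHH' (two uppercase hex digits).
After byte 1 (0xBA): reg=0x2F

Answer: 0x2F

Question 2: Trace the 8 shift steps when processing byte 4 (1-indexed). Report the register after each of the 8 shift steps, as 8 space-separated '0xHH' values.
After byte 1 (0xBA): reg=0x2F
After byte 2 (0x6C): reg=0xCE
After byte 3 (0xC2): reg=0x24
Register before byte 4: 0x24
After XOR with byte 0xD7: 0xF3

Answer: 0xE1 0xC5 0x8D 0x1D 0x3A 0x74 0xE8 0xD7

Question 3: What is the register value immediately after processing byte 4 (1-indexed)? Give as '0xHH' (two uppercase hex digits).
Answer: 0xD7

Derivation:
After byte 1 (0xBA): reg=0x2F
After byte 2 (0x6C): reg=0xCE
After byte 3 (0xC2): reg=0x24
After byte 4 (0xD7): reg=0xD7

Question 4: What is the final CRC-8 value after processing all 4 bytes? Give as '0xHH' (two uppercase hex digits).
Answer: 0xD7

Derivation:
After byte 1 (0xBA): reg=0x2F
After byte 2 (0x6C): reg=0xCE
After byte 3 (0xC2): reg=0x24
After byte 4 (0xD7): reg=0xD7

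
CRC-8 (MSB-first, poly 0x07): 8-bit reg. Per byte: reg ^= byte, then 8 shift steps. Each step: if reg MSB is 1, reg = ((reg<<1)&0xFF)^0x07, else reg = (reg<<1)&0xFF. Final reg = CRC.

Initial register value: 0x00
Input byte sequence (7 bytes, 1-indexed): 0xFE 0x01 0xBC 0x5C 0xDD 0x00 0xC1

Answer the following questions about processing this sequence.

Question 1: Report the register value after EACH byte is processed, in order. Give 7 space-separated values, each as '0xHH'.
0xF4 0xC5 0x68 0x8C 0xB0 0x19 0x06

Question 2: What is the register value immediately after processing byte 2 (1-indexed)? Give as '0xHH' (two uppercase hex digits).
After byte 1 (0xFE): reg=0xF4
After byte 2 (0x01): reg=0xC5

Answer: 0xC5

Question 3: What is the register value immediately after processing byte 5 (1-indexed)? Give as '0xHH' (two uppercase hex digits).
Answer: 0xB0

Derivation:
After byte 1 (0xFE): reg=0xF4
After byte 2 (0x01): reg=0xC5
After byte 3 (0xBC): reg=0x68
After byte 4 (0x5C): reg=0x8C
After byte 5 (0xDD): reg=0xB0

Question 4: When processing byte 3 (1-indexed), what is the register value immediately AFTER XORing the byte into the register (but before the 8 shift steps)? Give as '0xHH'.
Register before byte 3: 0xC5
Byte 3: 0xBC
0xC5 XOR 0xBC = 0x79

Answer: 0x79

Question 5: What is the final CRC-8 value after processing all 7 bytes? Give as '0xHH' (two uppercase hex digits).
After byte 1 (0xFE): reg=0xF4
After byte 2 (0x01): reg=0xC5
After byte 3 (0xBC): reg=0x68
After byte 4 (0x5C): reg=0x8C
After byte 5 (0xDD): reg=0xB0
After byte 6 (0x00): reg=0x19
After byte 7 (0xC1): reg=0x06

Answer: 0x06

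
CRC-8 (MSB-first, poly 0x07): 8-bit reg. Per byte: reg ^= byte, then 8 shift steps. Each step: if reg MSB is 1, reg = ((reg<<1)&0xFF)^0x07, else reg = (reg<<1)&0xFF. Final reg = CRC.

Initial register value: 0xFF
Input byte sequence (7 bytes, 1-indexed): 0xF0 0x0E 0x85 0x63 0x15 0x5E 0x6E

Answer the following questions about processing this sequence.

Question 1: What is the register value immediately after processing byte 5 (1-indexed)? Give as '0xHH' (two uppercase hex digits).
Answer: 0x9E

Derivation:
After byte 1 (0xF0): reg=0x2D
After byte 2 (0x0E): reg=0xE9
After byte 3 (0x85): reg=0x03
After byte 4 (0x63): reg=0x27
After byte 5 (0x15): reg=0x9E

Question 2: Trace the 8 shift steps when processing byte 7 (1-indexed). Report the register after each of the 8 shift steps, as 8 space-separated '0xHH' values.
Answer: 0x40 0x80 0x07 0x0E 0x1C 0x38 0x70 0xE0

Derivation:
After byte 1 (0xF0): reg=0x2D
After byte 2 (0x0E): reg=0xE9
After byte 3 (0x85): reg=0x03
After byte 4 (0x63): reg=0x27
After byte 5 (0x15): reg=0x9E
After byte 6 (0x5E): reg=0x4E
Register before byte 7: 0x4E
After XOR with byte 0x6E: 0x20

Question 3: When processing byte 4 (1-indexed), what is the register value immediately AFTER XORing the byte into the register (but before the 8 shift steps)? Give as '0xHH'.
Answer: 0x60

Derivation:
Register before byte 4: 0x03
Byte 4: 0x63
0x03 XOR 0x63 = 0x60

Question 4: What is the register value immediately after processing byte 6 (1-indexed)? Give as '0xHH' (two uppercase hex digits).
Answer: 0x4E

Derivation:
After byte 1 (0xF0): reg=0x2D
After byte 2 (0x0E): reg=0xE9
After byte 3 (0x85): reg=0x03
After byte 4 (0x63): reg=0x27
After byte 5 (0x15): reg=0x9E
After byte 6 (0x5E): reg=0x4E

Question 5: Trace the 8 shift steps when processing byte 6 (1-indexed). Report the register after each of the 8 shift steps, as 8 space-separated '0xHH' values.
Answer: 0x87 0x09 0x12 0x24 0x48 0x90 0x27 0x4E

Derivation:
After byte 1 (0xF0): reg=0x2D
After byte 2 (0x0E): reg=0xE9
After byte 3 (0x85): reg=0x03
After byte 4 (0x63): reg=0x27
After byte 5 (0x15): reg=0x9E
Register before byte 6: 0x9E
After XOR with byte 0x5E: 0xC0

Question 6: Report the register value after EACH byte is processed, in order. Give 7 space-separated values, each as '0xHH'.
0x2D 0xE9 0x03 0x27 0x9E 0x4E 0xE0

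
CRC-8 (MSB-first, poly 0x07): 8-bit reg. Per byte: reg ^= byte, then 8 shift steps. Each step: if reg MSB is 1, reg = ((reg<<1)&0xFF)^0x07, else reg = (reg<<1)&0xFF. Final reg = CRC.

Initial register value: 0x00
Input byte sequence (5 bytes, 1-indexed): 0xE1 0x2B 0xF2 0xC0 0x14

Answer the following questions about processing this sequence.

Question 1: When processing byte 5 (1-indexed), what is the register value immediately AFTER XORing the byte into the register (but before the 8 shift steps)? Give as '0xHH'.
Register before byte 5: 0xAD
Byte 5: 0x14
0xAD XOR 0x14 = 0xB9

Answer: 0xB9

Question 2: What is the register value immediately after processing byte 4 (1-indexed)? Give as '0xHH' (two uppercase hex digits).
Answer: 0xAD

Derivation:
After byte 1 (0xE1): reg=0xA9
After byte 2 (0x2B): reg=0x87
After byte 3 (0xF2): reg=0x4C
After byte 4 (0xC0): reg=0xAD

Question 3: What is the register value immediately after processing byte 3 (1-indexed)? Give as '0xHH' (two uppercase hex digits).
After byte 1 (0xE1): reg=0xA9
After byte 2 (0x2B): reg=0x87
After byte 3 (0xF2): reg=0x4C

Answer: 0x4C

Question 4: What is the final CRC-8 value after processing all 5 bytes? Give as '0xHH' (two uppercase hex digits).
After byte 1 (0xE1): reg=0xA9
After byte 2 (0x2B): reg=0x87
After byte 3 (0xF2): reg=0x4C
After byte 4 (0xC0): reg=0xAD
After byte 5 (0x14): reg=0x26

Answer: 0x26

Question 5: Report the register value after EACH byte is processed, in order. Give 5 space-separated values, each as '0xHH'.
0xA9 0x87 0x4C 0xAD 0x26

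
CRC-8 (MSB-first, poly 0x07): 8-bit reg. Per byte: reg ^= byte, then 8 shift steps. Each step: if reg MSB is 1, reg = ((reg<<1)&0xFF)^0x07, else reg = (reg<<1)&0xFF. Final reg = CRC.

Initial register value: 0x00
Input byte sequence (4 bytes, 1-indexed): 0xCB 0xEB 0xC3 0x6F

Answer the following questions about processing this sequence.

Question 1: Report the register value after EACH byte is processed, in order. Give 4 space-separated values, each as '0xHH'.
0x7F 0xE5 0xF2 0xDA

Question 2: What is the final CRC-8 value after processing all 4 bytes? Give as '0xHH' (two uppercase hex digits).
After byte 1 (0xCB): reg=0x7F
After byte 2 (0xEB): reg=0xE5
After byte 3 (0xC3): reg=0xF2
After byte 4 (0x6F): reg=0xDA

Answer: 0xDA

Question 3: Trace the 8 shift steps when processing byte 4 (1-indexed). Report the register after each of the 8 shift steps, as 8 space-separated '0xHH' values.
After byte 1 (0xCB): reg=0x7F
After byte 2 (0xEB): reg=0xE5
After byte 3 (0xC3): reg=0xF2
Register before byte 4: 0xF2
After XOR with byte 0x6F: 0x9D

Answer: 0x3D 0x7A 0xF4 0xEF 0xD9 0xB5 0x6D 0xDA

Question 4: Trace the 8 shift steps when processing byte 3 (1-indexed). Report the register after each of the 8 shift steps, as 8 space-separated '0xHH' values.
After byte 1 (0xCB): reg=0x7F
After byte 2 (0xEB): reg=0xE5
Register before byte 3: 0xE5
After XOR with byte 0xC3: 0x26

Answer: 0x4C 0x98 0x37 0x6E 0xDC 0xBF 0x79 0xF2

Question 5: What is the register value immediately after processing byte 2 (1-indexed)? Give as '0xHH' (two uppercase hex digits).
Answer: 0xE5

Derivation:
After byte 1 (0xCB): reg=0x7F
After byte 2 (0xEB): reg=0xE5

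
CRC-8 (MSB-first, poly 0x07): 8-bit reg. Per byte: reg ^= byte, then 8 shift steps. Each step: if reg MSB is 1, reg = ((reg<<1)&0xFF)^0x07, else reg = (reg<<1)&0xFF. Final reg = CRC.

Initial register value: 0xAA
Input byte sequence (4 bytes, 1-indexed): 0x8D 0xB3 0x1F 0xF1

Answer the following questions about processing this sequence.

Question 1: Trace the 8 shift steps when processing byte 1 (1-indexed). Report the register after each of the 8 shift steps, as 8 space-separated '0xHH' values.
Answer: 0x4E 0x9C 0x3F 0x7E 0xFC 0xFF 0xF9 0xF5

Derivation:
Register before byte 1: 0xAA
After XOR with byte 0x8D: 0x27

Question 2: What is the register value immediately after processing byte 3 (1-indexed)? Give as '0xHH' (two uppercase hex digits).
After byte 1 (0x8D): reg=0xF5
After byte 2 (0xB3): reg=0xD5
After byte 3 (0x1F): reg=0x78

Answer: 0x78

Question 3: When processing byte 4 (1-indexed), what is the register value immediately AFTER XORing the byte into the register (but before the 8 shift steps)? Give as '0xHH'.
Answer: 0x89

Derivation:
Register before byte 4: 0x78
Byte 4: 0xF1
0x78 XOR 0xF1 = 0x89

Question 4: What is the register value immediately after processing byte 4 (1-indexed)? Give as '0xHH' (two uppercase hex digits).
After byte 1 (0x8D): reg=0xF5
After byte 2 (0xB3): reg=0xD5
After byte 3 (0x1F): reg=0x78
After byte 4 (0xF1): reg=0xB6

Answer: 0xB6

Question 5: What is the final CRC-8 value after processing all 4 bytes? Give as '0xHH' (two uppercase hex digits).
Answer: 0xB6

Derivation:
After byte 1 (0x8D): reg=0xF5
After byte 2 (0xB3): reg=0xD5
After byte 3 (0x1F): reg=0x78
After byte 4 (0xF1): reg=0xB6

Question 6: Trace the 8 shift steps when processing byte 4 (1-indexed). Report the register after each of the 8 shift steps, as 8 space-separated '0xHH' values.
Answer: 0x15 0x2A 0x54 0xA8 0x57 0xAE 0x5B 0xB6

Derivation:
After byte 1 (0x8D): reg=0xF5
After byte 2 (0xB3): reg=0xD5
After byte 3 (0x1F): reg=0x78
Register before byte 4: 0x78
After XOR with byte 0xF1: 0x89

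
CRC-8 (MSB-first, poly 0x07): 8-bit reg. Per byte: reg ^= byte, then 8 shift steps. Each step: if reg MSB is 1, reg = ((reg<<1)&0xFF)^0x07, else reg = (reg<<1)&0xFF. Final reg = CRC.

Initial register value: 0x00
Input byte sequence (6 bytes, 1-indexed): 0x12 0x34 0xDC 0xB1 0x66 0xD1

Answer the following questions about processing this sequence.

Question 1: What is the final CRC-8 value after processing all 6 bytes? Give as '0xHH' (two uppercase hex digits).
After byte 1 (0x12): reg=0x7E
After byte 2 (0x34): reg=0xF1
After byte 3 (0xDC): reg=0xC3
After byte 4 (0xB1): reg=0x59
After byte 5 (0x66): reg=0xBD
After byte 6 (0xD1): reg=0x03

Answer: 0x03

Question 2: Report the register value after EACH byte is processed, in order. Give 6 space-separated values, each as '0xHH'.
0x7E 0xF1 0xC3 0x59 0xBD 0x03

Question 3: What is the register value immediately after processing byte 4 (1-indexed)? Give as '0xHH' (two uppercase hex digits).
After byte 1 (0x12): reg=0x7E
After byte 2 (0x34): reg=0xF1
After byte 3 (0xDC): reg=0xC3
After byte 4 (0xB1): reg=0x59

Answer: 0x59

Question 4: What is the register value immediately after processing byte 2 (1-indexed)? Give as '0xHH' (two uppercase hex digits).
After byte 1 (0x12): reg=0x7E
After byte 2 (0x34): reg=0xF1

Answer: 0xF1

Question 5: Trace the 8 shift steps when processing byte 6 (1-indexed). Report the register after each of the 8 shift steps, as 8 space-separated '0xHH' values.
After byte 1 (0x12): reg=0x7E
After byte 2 (0x34): reg=0xF1
After byte 3 (0xDC): reg=0xC3
After byte 4 (0xB1): reg=0x59
After byte 5 (0x66): reg=0xBD
Register before byte 6: 0xBD
After XOR with byte 0xD1: 0x6C

Answer: 0xD8 0xB7 0x69 0xD2 0xA3 0x41 0x82 0x03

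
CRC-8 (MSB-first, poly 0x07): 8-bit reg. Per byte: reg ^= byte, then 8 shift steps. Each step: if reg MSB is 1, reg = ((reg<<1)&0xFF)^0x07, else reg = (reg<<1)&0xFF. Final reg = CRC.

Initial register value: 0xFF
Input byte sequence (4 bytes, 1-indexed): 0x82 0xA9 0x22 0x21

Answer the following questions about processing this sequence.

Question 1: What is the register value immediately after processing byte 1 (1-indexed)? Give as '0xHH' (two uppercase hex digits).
After byte 1 (0x82): reg=0x74

Answer: 0x74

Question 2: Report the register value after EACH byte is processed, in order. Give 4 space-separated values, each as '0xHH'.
0x74 0x1D 0xBD 0xDD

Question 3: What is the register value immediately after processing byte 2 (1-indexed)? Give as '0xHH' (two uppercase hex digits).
Answer: 0x1D

Derivation:
After byte 1 (0x82): reg=0x74
After byte 2 (0xA9): reg=0x1D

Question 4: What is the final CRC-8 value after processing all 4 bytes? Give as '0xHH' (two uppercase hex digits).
After byte 1 (0x82): reg=0x74
After byte 2 (0xA9): reg=0x1D
After byte 3 (0x22): reg=0xBD
After byte 4 (0x21): reg=0xDD

Answer: 0xDD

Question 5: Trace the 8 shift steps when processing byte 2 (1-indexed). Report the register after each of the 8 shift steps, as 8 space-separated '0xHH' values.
After byte 1 (0x82): reg=0x74
Register before byte 2: 0x74
After XOR with byte 0xA9: 0xDD

Answer: 0xBD 0x7D 0xFA 0xF3 0xE1 0xC5 0x8D 0x1D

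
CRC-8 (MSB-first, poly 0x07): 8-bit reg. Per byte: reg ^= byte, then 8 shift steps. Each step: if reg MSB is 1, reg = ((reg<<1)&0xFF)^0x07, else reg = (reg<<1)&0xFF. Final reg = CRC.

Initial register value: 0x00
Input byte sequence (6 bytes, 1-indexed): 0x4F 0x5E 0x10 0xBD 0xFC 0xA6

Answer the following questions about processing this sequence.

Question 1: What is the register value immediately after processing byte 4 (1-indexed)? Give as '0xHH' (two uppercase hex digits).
After byte 1 (0x4F): reg=0xEA
After byte 2 (0x5E): reg=0x05
After byte 3 (0x10): reg=0x6B
After byte 4 (0xBD): reg=0x2C

Answer: 0x2C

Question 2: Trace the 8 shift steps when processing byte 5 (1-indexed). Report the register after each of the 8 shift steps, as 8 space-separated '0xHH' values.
Answer: 0xA7 0x49 0x92 0x23 0x46 0x8C 0x1F 0x3E

Derivation:
After byte 1 (0x4F): reg=0xEA
After byte 2 (0x5E): reg=0x05
After byte 3 (0x10): reg=0x6B
After byte 4 (0xBD): reg=0x2C
Register before byte 5: 0x2C
After XOR with byte 0xFC: 0xD0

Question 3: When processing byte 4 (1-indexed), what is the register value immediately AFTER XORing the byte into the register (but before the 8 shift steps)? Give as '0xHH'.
Answer: 0xD6

Derivation:
Register before byte 4: 0x6B
Byte 4: 0xBD
0x6B XOR 0xBD = 0xD6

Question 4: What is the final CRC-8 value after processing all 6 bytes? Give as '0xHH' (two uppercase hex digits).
Answer: 0xC1

Derivation:
After byte 1 (0x4F): reg=0xEA
After byte 2 (0x5E): reg=0x05
After byte 3 (0x10): reg=0x6B
After byte 4 (0xBD): reg=0x2C
After byte 5 (0xFC): reg=0x3E
After byte 6 (0xA6): reg=0xC1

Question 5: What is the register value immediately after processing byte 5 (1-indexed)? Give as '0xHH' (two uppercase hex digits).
Answer: 0x3E

Derivation:
After byte 1 (0x4F): reg=0xEA
After byte 2 (0x5E): reg=0x05
After byte 3 (0x10): reg=0x6B
After byte 4 (0xBD): reg=0x2C
After byte 5 (0xFC): reg=0x3E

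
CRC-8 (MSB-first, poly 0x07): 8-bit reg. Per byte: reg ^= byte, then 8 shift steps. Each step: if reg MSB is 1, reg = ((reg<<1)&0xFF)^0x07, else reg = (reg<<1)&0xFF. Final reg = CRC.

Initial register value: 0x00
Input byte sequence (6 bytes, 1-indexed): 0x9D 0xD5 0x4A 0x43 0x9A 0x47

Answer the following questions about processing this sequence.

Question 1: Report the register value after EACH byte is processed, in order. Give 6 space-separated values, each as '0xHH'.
0xDA 0x2D 0x32 0x50 0x78 0xBD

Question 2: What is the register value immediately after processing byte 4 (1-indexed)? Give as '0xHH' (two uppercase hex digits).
Answer: 0x50

Derivation:
After byte 1 (0x9D): reg=0xDA
After byte 2 (0xD5): reg=0x2D
After byte 3 (0x4A): reg=0x32
After byte 4 (0x43): reg=0x50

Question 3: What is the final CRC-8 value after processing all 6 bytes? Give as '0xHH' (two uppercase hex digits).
Answer: 0xBD

Derivation:
After byte 1 (0x9D): reg=0xDA
After byte 2 (0xD5): reg=0x2D
After byte 3 (0x4A): reg=0x32
After byte 4 (0x43): reg=0x50
After byte 5 (0x9A): reg=0x78
After byte 6 (0x47): reg=0xBD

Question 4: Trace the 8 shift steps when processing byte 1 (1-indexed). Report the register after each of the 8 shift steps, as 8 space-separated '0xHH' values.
Register before byte 1: 0x00
After XOR with byte 0x9D: 0x9D

Answer: 0x3D 0x7A 0xF4 0xEF 0xD9 0xB5 0x6D 0xDA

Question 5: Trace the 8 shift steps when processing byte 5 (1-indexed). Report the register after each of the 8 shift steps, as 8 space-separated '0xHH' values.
Answer: 0x93 0x21 0x42 0x84 0x0F 0x1E 0x3C 0x78

Derivation:
After byte 1 (0x9D): reg=0xDA
After byte 2 (0xD5): reg=0x2D
After byte 3 (0x4A): reg=0x32
After byte 4 (0x43): reg=0x50
Register before byte 5: 0x50
After XOR with byte 0x9A: 0xCA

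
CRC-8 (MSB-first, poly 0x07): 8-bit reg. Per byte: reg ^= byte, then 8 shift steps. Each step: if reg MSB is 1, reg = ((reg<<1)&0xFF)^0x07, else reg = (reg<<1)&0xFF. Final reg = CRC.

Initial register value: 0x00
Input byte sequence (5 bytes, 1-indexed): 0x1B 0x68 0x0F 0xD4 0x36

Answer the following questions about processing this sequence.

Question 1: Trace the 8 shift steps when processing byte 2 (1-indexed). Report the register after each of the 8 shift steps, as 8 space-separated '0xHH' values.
After byte 1 (0x1B): reg=0x41
Register before byte 2: 0x41
After XOR with byte 0x68: 0x29

Answer: 0x52 0xA4 0x4F 0x9E 0x3B 0x76 0xEC 0xDF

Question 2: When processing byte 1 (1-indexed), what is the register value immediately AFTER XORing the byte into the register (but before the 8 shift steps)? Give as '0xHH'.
Answer: 0x1B

Derivation:
Register before byte 1: 0x00
Byte 1: 0x1B
0x00 XOR 0x1B = 0x1B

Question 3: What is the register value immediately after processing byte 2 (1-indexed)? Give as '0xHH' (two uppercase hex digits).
After byte 1 (0x1B): reg=0x41
After byte 2 (0x68): reg=0xDF

Answer: 0xDF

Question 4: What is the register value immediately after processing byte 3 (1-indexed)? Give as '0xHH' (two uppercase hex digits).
Answer: 0x3E

Derivation:
After byte 1 (0x1B): reg=0x41
After byte 2 (0x68): reg=0xDF
After byte 3 (0x0F): reg=0x3E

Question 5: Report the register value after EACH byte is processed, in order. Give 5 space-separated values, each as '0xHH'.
0x41 0xDF 0x3E 0x98 0x43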